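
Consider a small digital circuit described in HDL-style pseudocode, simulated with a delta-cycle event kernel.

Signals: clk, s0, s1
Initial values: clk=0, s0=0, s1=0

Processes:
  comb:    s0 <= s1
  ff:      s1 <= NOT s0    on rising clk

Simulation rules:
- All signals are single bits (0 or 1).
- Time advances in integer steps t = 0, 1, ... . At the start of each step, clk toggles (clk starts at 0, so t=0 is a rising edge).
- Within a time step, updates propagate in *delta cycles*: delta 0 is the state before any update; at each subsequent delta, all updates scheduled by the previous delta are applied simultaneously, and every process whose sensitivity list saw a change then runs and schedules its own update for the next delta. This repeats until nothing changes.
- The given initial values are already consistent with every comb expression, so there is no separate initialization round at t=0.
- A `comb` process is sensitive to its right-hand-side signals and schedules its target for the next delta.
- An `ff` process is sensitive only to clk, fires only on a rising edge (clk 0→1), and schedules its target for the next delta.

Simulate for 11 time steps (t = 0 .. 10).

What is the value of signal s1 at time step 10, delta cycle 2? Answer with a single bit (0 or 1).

[bits: s1,clk,s0]
t=0: Δ0=000 Δ1=010 Δ2=110 Δ3=111 | 3Δ
t=1: Δ0=111 Δ1=101 | 1Δ
t=2: Δ0=101 Δ1=111 Δ2=011 Δ3=010 | 3Δ
t=3: Δ0=010 Δ1=000 | 1Δ
t=4: Δ0=000 Δ1=010 Δ2=110 Δ3=111 | 3Δ
t=5: Δ0=111 Δ1=101 | 1Δ
t=6: Δ0=101 Δ1=111 Δ2=011 Δ3=010 | 3Δ
t=7: Δ0=010 Δ1=000 | 1Δ
t=8: Δ0=000 Δ1=010 Δ2=110 Δ3=111 | 3Δ
t=9: Δ0=111 Δ1=101 | 1Δ
t=10: Δ0=101 Δ1=111 Δ2=011 Δ3=010 | 3Δ

0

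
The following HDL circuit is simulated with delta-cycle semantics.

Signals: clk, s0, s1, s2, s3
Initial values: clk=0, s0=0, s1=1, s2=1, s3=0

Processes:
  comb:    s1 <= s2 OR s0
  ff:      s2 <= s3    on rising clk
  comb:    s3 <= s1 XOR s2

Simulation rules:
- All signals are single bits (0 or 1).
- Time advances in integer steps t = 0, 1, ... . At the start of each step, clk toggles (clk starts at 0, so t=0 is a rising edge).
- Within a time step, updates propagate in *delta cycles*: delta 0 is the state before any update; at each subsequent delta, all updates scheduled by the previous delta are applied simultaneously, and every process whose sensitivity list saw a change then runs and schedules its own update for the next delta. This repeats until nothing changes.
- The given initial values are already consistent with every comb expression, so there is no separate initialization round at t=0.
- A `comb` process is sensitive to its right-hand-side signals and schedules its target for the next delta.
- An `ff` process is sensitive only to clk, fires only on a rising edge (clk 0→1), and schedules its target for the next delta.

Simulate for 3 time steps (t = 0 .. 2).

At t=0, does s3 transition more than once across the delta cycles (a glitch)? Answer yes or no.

yes

[bits: clk,s3,s0,s2,s1]
t=0: Δ0=00011 Δ1=10011 Δ2=10001 Δ3=11000 Δ4=10000 | 4Δ
t=1: Δ0=10000 Δ1=00000 | 1Δ
t=2: Δ0=00000 Δ1=10000 | 1Δ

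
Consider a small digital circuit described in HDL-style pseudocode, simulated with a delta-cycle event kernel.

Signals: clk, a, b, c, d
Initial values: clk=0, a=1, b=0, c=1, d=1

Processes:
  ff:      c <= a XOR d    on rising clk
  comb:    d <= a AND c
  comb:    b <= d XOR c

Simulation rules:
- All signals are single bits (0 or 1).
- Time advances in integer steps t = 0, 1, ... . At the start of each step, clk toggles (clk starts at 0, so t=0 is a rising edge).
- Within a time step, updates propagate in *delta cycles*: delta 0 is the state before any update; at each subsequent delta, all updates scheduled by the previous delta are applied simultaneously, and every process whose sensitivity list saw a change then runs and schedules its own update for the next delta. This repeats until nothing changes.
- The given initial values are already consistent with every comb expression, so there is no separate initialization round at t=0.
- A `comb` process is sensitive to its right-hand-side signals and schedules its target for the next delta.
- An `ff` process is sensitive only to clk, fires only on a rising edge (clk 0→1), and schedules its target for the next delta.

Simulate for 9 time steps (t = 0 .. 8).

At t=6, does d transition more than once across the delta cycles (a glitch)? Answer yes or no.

[bits: clk,c,a,d,b]
t=0: Δ0=01110 Δ1=11110 Δ2=10110 Δ3=10101 Δ4=10100 | 4Δ
t=1: Δ0=10100 Δ1=00100 | 1Δ
t=2: Δ0=00100 Δ1=10100 Δ2=11100 Δ3=11111 Δ4=11110 | 4Δ
t=3: Δ0=11110 Δ1=01110 | 1Δ
t=4: Δ0=01110 Δ1=11110 Δ2=10110 Δ3=10101 Δ4=10100 | 4Δ
t=5: Δ0=10100 Δ1=00100 | 1Δ
t=6: Δ0=00100 Δ1=10100 Δ2=11100 Δ3=11111 Δ4=11110 | 4Δ
t=7: Δ0=11110 Δ1=01110 | 1Δ
t=8: Δ0=01110 Δ1=11110 Δ2=10110 Δ3=10101 Δ4=10100 | 4Δ

no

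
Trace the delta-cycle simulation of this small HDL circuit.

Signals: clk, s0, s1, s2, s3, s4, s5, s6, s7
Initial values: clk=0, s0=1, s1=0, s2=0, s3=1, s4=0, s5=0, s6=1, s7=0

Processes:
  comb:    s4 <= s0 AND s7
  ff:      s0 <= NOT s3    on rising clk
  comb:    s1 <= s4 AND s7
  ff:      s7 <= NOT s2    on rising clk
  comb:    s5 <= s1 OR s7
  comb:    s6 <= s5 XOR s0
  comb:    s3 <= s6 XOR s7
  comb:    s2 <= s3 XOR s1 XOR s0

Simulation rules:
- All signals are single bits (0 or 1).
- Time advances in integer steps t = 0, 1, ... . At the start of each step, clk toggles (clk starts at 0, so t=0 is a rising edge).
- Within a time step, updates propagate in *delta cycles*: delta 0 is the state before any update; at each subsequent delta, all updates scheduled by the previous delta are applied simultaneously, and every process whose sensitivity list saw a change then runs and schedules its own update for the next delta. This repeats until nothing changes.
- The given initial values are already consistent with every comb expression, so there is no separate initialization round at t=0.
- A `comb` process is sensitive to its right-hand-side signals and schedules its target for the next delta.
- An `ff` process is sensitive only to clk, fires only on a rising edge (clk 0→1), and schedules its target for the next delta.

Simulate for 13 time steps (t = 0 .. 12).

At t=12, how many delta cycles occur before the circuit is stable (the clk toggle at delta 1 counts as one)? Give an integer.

7

t0.Δ0 s2=0 s7=0 s5=0 s1=0 s6=1 s0=1 clk=0 s3=1 s4=0
t0.Δ1 s2=0 s7=0 s5=0 s1=0 s6=1 s0=1 clk=1 s3=1 s4=0
t0.Δ2 s2=0 s7=1 s5=0 s1=0 s6=1 s0=0 clk=1 s3=1 s4=0
t0.Δ3 s2=1 s7=1 s5=1 s1=0 s6=0 s0=0 clk=1 s3=0 s4=0
t0.Δ4 s2=0 s7=1 s5=1 s1=0 s6=1 s0=0 clk=1 s3=1 s4=0
t0.Δ5 s2=1 s7=1 s5=1 s1=0 s6=1 s0=0 clk=1 s3=0 s4=0
t0.Δ6 s2=0 s7=1 s5=1 s1=0 s6=1 s0=0 clk=1 s3=0 s4=0
t1.Δ0 s2=0 s7=1 s5=1 s1=0 s6=1 s0=0 clk=1 s3=0 s4=0
t1.Δ1 s2=0 s7=1 s5=1 s1=0 s6=1 s0=0 clk=0 s3=0 s4=0
t2.Δ0 s2=0 s7=1 s5=1 s1=0 s6=1 s0=0 clk=0 s3=0 s4=0
t2.Δ1 s2=0 s7=1 s5=1 s1=0 s6=1 s0=0 clk=1 s3=0 s4=0
t2.Δ2 s2=0 s7=1 s5=1 s1=0 s6=1 s0=1 clk=1 s3=0 s4=0
t2.Δ3 s2=1 s7=1 s5=1 s1=0 s6=0 s0=1 clk=1 s3=0 s4=1
t2.Δ4 s2=1 s7=1 s5=1 s1=1 s6=0 s0=1 clk=1 s3=1 s4=1
t3.Δ0 s2=1 s7=1 s5=1 s1=1 s6=0 s0=1 clk=1 s3=1 s4=1
t3.Δ1 s2=1 s7=1 s5=1 s1=1 s6=0 s0=1 clk=0 s3=1 s4=1
t4.Δ0 s2=1 s7=1 s5=1 s1=1 s6=0 s0=1 clk=0 s3=1 s4=1
t4.Δ1 s2=1 s7=1 s5=1 s1=1 s6=0 s0=1 clk=1 s3=1 s4=1
t4.Δ2 s2=1 s7=0 s5=1 s1=1 s6=0 s0=0 clk=1 s3=1 s4=1
t4.Δ3 s2=0 s7=0 s5=1 s1=0 s6=1 s0=0 clk=1 s3=0 s4=0
t4.Δ4 s2=0 s7=0 s5=0 s1=0 s6=1 s0=0 clk=1 s3=1 s4=0
t4.Δ5 s2=1 s7=0 s5=0 s1=0 s6=0 s0=0 clk=1 s3=1 s4=0
t4.Δ6 s2=1 s7=0 s5=0 s1=0 s6=0 s0=0 clk=1 s3=0 s4=0
t4.Δ7 s2=0 s7=0 s5=0 s1=0 s6=0 s0=0 clk=1 s3=0 s4=0
t5.Δ0 s2=0 s7=0 s5=0 s1=0 s6=0 s0=0 clk=1 s3=0 s4=0
t5.Δ1 s2=0 s7=0 s5=0 s1=0 s6=0 s0=0 clk=0 s3=0 s4=0
t6.Δ0 s2=0 s7=0 s5=0 s1=0 s6=0 s0=0 clk=0 s3=0 s4=0
t6.Δ1 s2=0 s7=0 s5=0 s1=0 s6=0 s0=0 clk=1 s3=0 s4=0
t6.Δ2 s2=0 s7=1 s5=0 s1=0 s6=0 s0=1 clk=1 s3=0 s4=0
t6.Δ3 s2=1 s7=1 s5=1 s1=0 s6=1 s0=1 clk=1 s3=1 s4=1
t6.Δ4 s2=0 s7=1 s5=1 s1=1 s6=0 s0=1 clk=1 s3=0 s4=1
t6.Δ5 s2=0 s7=1 s5=1 s1=1 s6=0 s0=1 clk=1 s3=1 s4=1
t6.Δ6 s2=1 s7=1 s5=1 s1=1 s6=0 s0=1 clk=1 s3=1 s4=1
t7.Δ0 s2=1 s7=1 s5=1 s1=1 s6=0 s0=1 clk=1 s3=1 s4=1
t7.Δ1 s2=1 s7=1 s5=1 s1=1 s6=0 s0=1 clk=0 s3=1 s4=1
t8.Δ0 s2=1 s7=1 s5=1 s1=1 s6=0 s0=1 clk=0 s3=1 s4=1
t8.Δ1 s2=1 s7=1 s5=1 s1=1 s6=0 s0=1 clk=1 s3=1 s4=1
t8.Δ2 s2=1 s7=0 s5=1 s1=1 s6=0 s0=0 clk=1 s3=1 s4=1
t8.Δ3 s2=0 s7=0 s5=1 s1=0 s6=1 s0=0 clk=1 s3=0 s4=0
t8.Δ4 s2=0 s7=0 s5=0 s1=0 s6=1 s0=0 clk=1 s3=1 s4=0
t8.Δ5 s2=1 s7=0 s5=0 s1=0 s6=0 s0=0 clk=1 s3=1 s4=0
t8.Δ6 s2=1 s7=0 s5=0 s1=0 s6=0 s0=0 clk=1 s3=0 s4=0
t8.Δ7 s2=0 s7=0 s5=0 s1=0 s6=0 s0=0 clk=1 s3=0 s4=0
t9.Δ0 s2=0 s7=0 s5=0 s1=0 s6=0 s0=0 clk=1 s3=0 s4=0
t9.Δ1 s2=0 s7=0 s5=0 s1=0 s6=0 s0=0 clk=0 s3=0 s4=0
t10.Δ0 s2=0 s7=0 s5=0 s1=0 s6=0 s0=0 clk=0 s3=0 s4=0
t10.Δ1 s2=0 s7=0 s5=0 s1=0 s6=0 s0=0 clk=1 s3=0 s4=0
t10.Δ2 s2=0 s7=1 s5=0 s1=0 s6=0 s0=1 clk=1 s3=0 s4=0
t10.Δ3 s2=1 s7=1 s5=1 s1=0 s6=1 s0=1 clk=1 s3=1 s4=1
t10.Δ4 s2=0 s7=1 s5=1 s1=1 s6=0 s0=1 clk=1 s3=0 s4=1
t10.Δ5 s2=0 s7=1 s5=1 s1=1 s6=0 s0=1 clk=1 s3=1 s4=1
t10.Δ6 s2=1 s7=1 s5=1 s1=1 s6=0 s0=1 clk=1 s3=1 s4=1
t11.Δ0 s2=1 s7=1 s5=1 s1=1 s6=0 s0=1 clk=1 s3=1 s4=1
t11.Δ1 s2=1 s7=1 s5=1 s1=1 s6=0 s0=1 clk=0 s3=1 s4=1
t12.Δ0 s2=1 s7=1 s5=1 s1=1 s6=0 s0=1 clk=0 s3=1 s4=1
t12.Δ1 s2=1 s7=1 s5=1 s1=1 s6=0 s0=1 clk=1 s3=1 s4=1
t12.Δ2 s2=1 s7=0 s5=1 s1=1 s6=0 s0=0 clk=1 s3=1 s4=1
t12.Δ3 s2=0 s7=0 s5=1 s1=0 s6=1 s0=0 clk=1 s3=0 s4=0
t12.Δ4 s2=0 s7=0 s5=0 s1=0 s6=1 s0=0 clk=1 s3=1 s4=0
t12.Δ5 s2=1 s7=0 s5=0 s1=0 s6=0 s0=0 clk=1 s3=1 s4=0
t12.Δ6 s2=1 s7=0 s5=0 s1=0 s6=0 s0=0 clk=1 s3=0 s4=0
t12.Δ7 s2=0 s7=0 s5=0 s1=0 s6=0 s0=0 clk=1 s3=0 s4=0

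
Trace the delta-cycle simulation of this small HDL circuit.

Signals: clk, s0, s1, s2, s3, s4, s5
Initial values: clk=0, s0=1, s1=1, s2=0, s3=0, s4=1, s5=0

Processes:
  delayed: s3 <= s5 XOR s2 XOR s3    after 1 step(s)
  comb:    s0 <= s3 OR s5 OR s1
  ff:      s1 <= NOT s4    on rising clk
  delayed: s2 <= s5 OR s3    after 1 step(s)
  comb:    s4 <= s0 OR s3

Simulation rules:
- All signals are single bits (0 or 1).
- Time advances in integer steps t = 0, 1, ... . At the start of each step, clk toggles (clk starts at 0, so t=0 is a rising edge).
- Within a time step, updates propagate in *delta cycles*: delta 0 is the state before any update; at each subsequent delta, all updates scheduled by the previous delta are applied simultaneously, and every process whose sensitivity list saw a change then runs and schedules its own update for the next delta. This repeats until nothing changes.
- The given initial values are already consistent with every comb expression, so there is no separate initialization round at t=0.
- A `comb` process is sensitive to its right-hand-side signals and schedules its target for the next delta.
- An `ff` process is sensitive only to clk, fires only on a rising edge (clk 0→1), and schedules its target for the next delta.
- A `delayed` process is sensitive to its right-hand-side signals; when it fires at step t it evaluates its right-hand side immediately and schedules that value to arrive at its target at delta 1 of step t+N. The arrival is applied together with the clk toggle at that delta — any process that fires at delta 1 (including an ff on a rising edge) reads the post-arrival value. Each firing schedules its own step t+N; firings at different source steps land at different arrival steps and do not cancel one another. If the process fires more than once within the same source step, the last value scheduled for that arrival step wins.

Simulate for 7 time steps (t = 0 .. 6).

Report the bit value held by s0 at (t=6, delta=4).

[bits: s3,clk,s5,s4,s2,s1,s0]
t=0: Δ0=0001011 Δ1=0101011 Δ2=0101001 Δ3=0101000 Δ4=0100000 | 4Δ
t=1: Δ0=0100000 Δ1=0000000 | 1Δ
t=2: Δ0=0000000 Δ1=0100000 Δ2=0100010 Δ3=0100011 Δ4=0101011 | 4Δ
t=3: Δ0=0101011 Δ1=0001011 | 1Δ
t=4: Δ0=0001011 Δ1=0101011 Δ2=0101001 Δ3=0101000 Δ4=0100000 | 4Δ
t=5: Δ0=0100000 Δ1=0000000 | 1Δ
t=6: Δ0=0000000 Δ1=0100000 Δ2=0100010 Δ3=0100011 Δ4=0101011 | 4Δ

1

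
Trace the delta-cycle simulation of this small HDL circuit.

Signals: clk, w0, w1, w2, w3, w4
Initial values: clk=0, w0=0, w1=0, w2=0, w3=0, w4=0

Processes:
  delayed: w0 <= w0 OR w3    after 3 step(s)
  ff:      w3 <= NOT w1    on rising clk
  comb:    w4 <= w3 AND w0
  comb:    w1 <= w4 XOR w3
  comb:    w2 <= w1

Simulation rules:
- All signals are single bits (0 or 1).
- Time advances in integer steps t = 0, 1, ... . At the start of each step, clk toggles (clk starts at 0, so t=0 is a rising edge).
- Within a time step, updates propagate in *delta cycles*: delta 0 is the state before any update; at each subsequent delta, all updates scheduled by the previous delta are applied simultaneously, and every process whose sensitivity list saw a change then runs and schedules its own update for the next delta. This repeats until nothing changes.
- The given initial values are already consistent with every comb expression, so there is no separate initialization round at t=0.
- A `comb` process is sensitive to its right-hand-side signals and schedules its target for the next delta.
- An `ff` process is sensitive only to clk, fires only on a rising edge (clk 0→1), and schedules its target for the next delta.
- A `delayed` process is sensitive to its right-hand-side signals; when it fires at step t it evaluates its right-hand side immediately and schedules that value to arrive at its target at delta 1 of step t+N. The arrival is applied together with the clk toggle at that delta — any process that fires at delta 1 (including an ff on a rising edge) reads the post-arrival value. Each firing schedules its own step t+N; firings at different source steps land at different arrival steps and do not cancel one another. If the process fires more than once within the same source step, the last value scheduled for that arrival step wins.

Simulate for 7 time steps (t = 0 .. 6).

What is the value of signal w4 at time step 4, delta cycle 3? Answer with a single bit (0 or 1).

t0.Δ0 w2=0 clk=0 w0=0 w4=0 w3=0 w1=0
t0.Δ1 w2=0 clk=1 w0=0 w4=0 w3=0 w1=0
t0.Δ2 w2=0 clk=1 w0=0 w4=0 w3=1 w1=0
t0.Δ3 w2=0 clk=1 w0=0 w4=0 w3=1 w1=1
t0.Δ4 w2=1 clk=1 w0=0 w4=0 w3=1 w1=1
t1.Δ0 w2=1 clk=1 w0=0 w4=0 w3=1 w1=1
t1.Δ1 w2=1 clk=0 w0=0 w4=0 w3=1 w1=1
t2.Δ0 w2=1 clk=0 w0=0 w4=0 w3=1 w1=1
t2.Δ1 w2=1 clk=1 w0=0 w4=0 w3=1 w1=1
t2.Δ2 w2=1 clk=1 w0=0 w4=0 w3=0 w1=1
t2.Δ3 w2=1 clk=1 w0=0 w4=0 w3=0 w1=0
t2.Δ4 w2=0 clk=1 w0=0 w4=0 w3=0 w1=0
t3.Δ0 w2=0 clk=1 w0=0 w4=0 w3=0 w1=0
t3.Δ1 w2=0 clk=0 w0=1 w4=0 w3=0 w1=0
t4.Δ0 w2=0 clk=0 w0=1 w4=0 w3=0 w1=0
t4.Δ1 w2=0 clk=1 w0=1 w4=0 w3=0 w1=0
t4.Δ2 w2=0 clk=1 w0=1 w4=0 w3=1 w1=0
t4.Δ3 w2=0 clk=1 w0=1 w4=1 w3=1 w1=1
t4.Δ4 w2=1 clk=1 w0=1 w4=1 w3=1 w1=0
t4.Δ5 w2=0 clk=1 w0=1 w4=1 w3=1 w1=0
t5.Δ0 w2=0 clk=1 w0=1 w4=1 w3=1 w1=0
t5.Δ1 w2=0 clk=0 w0=0 w4=1 w3=1 w1=0
t5.Δ2 w2=0 clk=0 w0=0 w4=0 w3=1 w1=0
t5.Δ3 w2=0 clk=0 w0=0 w4=0 w3=1 w1=1
t5.Δ4 w2=1 clk=0 w0=0 w4=0 w3=1 w1=1
t6.Δ0 w2=1 clk=0 w0=0 w4=0 w3=1 w1=1
t6.Δ1 w2=1 clk=1 w0=1 w4=0 w3=1 w1=1
t6.Δ2 w2=1 clk=1 w0=1 w4=1 w3=0 w1=1
t6.Δ3 w2=1 clk=1 w0=1 w4=0 w3=0 w1=1
t6.Δ4 w2=1 clk=1 w0=1 w4=0 w3=0 w1=0
t6.Δ5 w2=0 clk=1 w0=1 w4=0 w3=0 w1=0

1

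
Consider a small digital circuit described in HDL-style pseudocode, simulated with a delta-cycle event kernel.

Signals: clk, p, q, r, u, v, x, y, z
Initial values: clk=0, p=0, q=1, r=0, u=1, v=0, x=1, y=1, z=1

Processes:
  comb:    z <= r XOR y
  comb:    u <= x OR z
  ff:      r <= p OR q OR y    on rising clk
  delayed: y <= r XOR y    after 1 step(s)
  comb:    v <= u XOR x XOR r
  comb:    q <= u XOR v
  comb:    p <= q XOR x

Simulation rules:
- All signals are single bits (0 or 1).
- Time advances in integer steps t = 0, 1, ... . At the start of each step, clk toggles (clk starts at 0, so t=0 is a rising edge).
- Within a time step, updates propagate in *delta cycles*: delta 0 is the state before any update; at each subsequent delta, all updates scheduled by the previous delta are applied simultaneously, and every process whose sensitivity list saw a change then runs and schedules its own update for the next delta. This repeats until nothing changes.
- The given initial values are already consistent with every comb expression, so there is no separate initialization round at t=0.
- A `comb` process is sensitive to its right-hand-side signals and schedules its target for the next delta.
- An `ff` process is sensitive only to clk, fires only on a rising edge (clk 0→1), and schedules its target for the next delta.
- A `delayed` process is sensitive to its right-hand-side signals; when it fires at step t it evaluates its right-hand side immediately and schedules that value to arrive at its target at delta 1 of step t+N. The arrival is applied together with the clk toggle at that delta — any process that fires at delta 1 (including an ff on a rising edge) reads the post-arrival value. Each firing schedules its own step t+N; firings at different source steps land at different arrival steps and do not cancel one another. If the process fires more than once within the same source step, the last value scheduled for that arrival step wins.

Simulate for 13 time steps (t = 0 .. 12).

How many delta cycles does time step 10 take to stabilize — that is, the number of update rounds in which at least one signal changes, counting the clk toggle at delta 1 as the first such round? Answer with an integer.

2

t0.Δ0 p=0 z=1 q=1 y=1 v=0 x=1 r=0 u=1 clk=0
t0.Δ1 p=0 z=1 q=1 y=1 v=0 x=1 r=0 u=1 clk=1
t0.Δ2 p=0 z=1 q=1 y=1 v=0 x=1 r=1 u=1 clk=1
t0.Δ3 p=0 z=0 q=1 y=1 v=1 x=1 r=1 u=1 clk=1
t0.Δ4 p=0 z=0 q=0 y=1 v=1 x=1 r=1 u=1 clk=1
t0.Δ5 p=1 z=0 q=0 y=1 v=1 x=1 r=1 u=1 clk=1
t1.Δ0 p=1 z=0 q=0 y=1 v=1 x=1 r=1 u=1 clk=1
t1.Δ1 p=1 z=0 q=0 y=0 v=1 x=1 r=1 u=1 clk=0
t1.Δ2 p=1 z=1 q=0 y=0 v=1 x=1 r=1 u=1 clk=0
t2.Δ0 p=1 z=1 q=0 y=0 v=1 x=1 r=1 u=1 clk=0
t2.Δ1 p=1 z=1 q=0 y=1 v=1 x=1 r=1 u=1 clk=1
t2.Δ2 p=1 z=0 q=0 y=1 v=1 x=1 r=1 u=1 clk=1
t3.Δ0 p=1 z=0 q=0 y=1 v=1 x=1 r=1 u=1 clk=1
t3.Δ1 p=1 z=0 q=0 y=0 v=1 x=1 r=1 u=1 clk=0
t3.Δ2 p=1 z=1 q=0 y=0 v=1 x=1 r=1 u=1 clk=0
t4.Δ0 p=1 z=1 q=0 y=0 v=1 x=1 r=1 u=1 clk=0
t4.Δ1 p=1 z=1 q=0 y=1 v=1 x=1 r=1 u=1 clk=1
t4.Δ2 p=1 z=0 q=0 y=1 v=1 x=1 r=1 u=1 clk=1
t5.Δ0 p=1 z=0 q=0 y=1 v=1 x=1 r=1 u=1 clk=1
t5.Δ1 p=1 z=0 q=0 y=0 v=1 x=1 r=1 u=1 clk=0
t5.Δ2 p=1 z=1 q=0 y=0 v=1 x=1 r=1 u=1 clk=0
t6.Δ0 p=1 z=1 q=0 y=0 v=1 x=1 r=1 u=1 clk=0
t6.Δ1 p=1 z=1 q=0 y=1 v=1 x=1 r=1 u=1 clk=1
t6.Δ2 p=1 z=0 q=0 y=1 v=1 x=1 r=1 u=1 clk=1
t7.Δ0 p=1 z=0 q=0 y=1 v=1 x=1 r=1 u=1 clk=1
t7.Δ1 p=1 z=0 q=0 y=0 v=1 x=1 r=1 u=1 clk=0
t7.Δ2 p=1 z=1 q=0 y=0 v=1 x=1 r=1 u=1 clk=0
t8.Δ0 p=1 z=1 q=0 y=0 v=1 x=1 r=1 u=1 clk=0
t8.Δ1 p=1 z=1 q=0 y=1 v=1 x=1 r=1 u=1 clk=1
t8.Δ2 p=1 z=0 q=0 y=1 v=1 x=1 r=1 u=1 clk=1
t9.Δ0 p=1 z=0 q=0 y=1 v=1 x=1 r=1 u=1 clk=1
t9.Δ1 p=1 z=0 q=0 y=0 v=1 x=1 r=1 u=1 clk=0
t9.Δ2 p=1 z=1 q=0 y=0 v=1 x=1 r=1 u=1 clk=0
t10.Δ0 p=1 z=1 q=0 y=0 v=1 x=1 r=1 u=1 clk=0
t10.Δ1 p=1 z=1 q=0 y=1 v=1 x=1 r=1 u=1 clk=1
t10.Δ2 p=1 z=0 q=0 y=1 v=1 x=1 r=1 u=1 clk=1
t11.Δ0 p=1 z=0 q=0 y=1 v=1 x=1 r=1 u=1 clk=1
t11.Δ1 p=1 z=0 q=0 y=0 v=1 x=1 r=1 u=1 clk=0
t11.Δ2 p=1 z=1 q=0 y=0 v=1 x=1 r=1 u=1 clk=0
t12.Δ0 p=1 z=1 q=0 y=0 v=1 x=1 r=1 u=1 clk=0
t12.Δ1 p=1 z=1 q=0 y=1 v=1 x=1 r=1 u=1 clk=1
t12.Δ2 p=1 z=0 q=0 y=1 v=1 x=1 r=1 u=1 clk=1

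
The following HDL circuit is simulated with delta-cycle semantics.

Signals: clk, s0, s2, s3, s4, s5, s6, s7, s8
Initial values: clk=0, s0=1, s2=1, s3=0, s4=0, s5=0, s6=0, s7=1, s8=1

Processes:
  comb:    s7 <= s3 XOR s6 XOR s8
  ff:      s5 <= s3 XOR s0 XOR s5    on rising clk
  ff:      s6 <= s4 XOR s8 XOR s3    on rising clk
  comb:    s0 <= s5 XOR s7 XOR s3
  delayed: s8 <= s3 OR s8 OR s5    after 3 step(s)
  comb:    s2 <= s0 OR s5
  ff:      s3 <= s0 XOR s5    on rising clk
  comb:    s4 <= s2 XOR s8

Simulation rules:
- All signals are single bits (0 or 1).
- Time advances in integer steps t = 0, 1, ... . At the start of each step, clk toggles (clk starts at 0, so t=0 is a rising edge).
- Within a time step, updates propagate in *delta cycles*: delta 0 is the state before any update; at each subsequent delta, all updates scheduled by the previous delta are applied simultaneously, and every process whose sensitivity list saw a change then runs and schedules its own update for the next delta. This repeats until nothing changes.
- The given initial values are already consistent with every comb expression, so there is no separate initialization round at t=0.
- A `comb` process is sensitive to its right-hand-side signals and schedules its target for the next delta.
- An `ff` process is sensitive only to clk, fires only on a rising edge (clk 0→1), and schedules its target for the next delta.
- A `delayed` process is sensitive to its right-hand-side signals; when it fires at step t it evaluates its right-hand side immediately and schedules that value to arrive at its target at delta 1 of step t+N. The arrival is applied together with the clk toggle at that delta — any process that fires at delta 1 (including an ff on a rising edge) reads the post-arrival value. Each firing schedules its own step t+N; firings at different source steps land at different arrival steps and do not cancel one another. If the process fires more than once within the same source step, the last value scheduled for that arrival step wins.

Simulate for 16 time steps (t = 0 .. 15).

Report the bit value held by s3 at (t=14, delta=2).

t0.Δ0 s2=1 s7=1 s4=0 clk=0 s5=0 s0=1 s6=0 s8=1 s3=0
t0.Δ1 s2=1 s7=1 s4=0 clk=1 s5=0 s0=1 s6=0 s8=1 s3=0
t0.Δ2 s2=1 s7=1 s4=0 clk=1 s5=1 s0=1 s6=1 s8=1 s3=1
t1.Δ0 s2=1 s7=1 s4=0 clk=1 s5=1 s0=1 s6=1 s8=1 s3=1
t1.Δ1 s2=1 s7=1 s4=0 clk=0 s5=1 s0=1 s6=1 s8=1 s3=1
t2.Δ0 s2=1 s7=1 s4=0 clk=0 s5=1 s0=1 s6=1 s8=1 s3=1
t2.Δ1 s2=1 s7=1 s4=0 clk=1 s5=1 s0=1 s6=1 s8=1 s3=1
t2.Δ2 s2=1 s7=1 s4=0 clk=1 s5=1 s0=1 s6=0 s8=1 s3=0
t2.Δ3 s2=1 s7=1 s4=0 clk=1 s5=1 s0=0 s6=0 s8=1 s3=0
t3.Δ0 s2=1 s7=1 s4=0 clk=1 s5=1 s0=0 s6=0 s8=1 s3=0
t3.Δ1 s2=1 s7=1 s4=0 clk=0 s5=1 s0=0 s6=0 s8=1 s3=0
t4.Δ0 s2=1 s7=1 s4=0 clk=0 s5=1 s0=0 s6=0 s8=1 s3=0
t4.Δ1 s2=1 s7=1 s4=0 clk=1 s5=1 s0=0 s6=0 s8=1 s3=0
t4.Δ2 s2=1 s7=1 s4=0 clk=1 s5=1 s0=0 s6=1 s8=1 s3=1
t4.Δ3 s2=1 s7=1 s4=0 clk=1 s5=1 s0=1 s6=1 s8=1 s3=1
t5.Δ0 s2=1 s7=1 s4=0 clk=1 s5=1 s0=1 s6=1 s8=1 s3=1
t5.Δ1 s2=1 s7=1 s4=0 clk=0 s5=1 s0=1 s6=1 s8=1 s3=1
t6.Δ0 s2=1 s7=1 s4=0 clk=0 s5=1 s0=1 s6=1 s8=1 s3=1
t6.Δ1 s2=1 s7=1 s4=0 clk=1 s5=1 s0=1 s6=1 s8=1 s3=1
t6.Δ2 s2=1 s7=1 s4=0 clk=1 s5=1 s0=1 s6=0 s8=1 s3=0
t6.Δ3 s2=1 s7=1 s4=0 clk=1 s5=1 s0=0 s6=0 s8=1 s3=0
t7.Δ0 s2=1 s7=1 s4=0 clk=1 s5=1 s0=0 s6=0 s8=1 s3=0
t7.Δ1 s2=1 s7=1 s4=0 clk=0 s5=1 s0=0 s6=0 s8=1 s3=0
t8.Δ0 s2=1 s7=1 s4=0 clk=0 s5=1 s0=0 s6=0 s8=1 s3=0
t8.Δ1 s2=1 s7=1 s4=0 clk=1 s5=1 s0=0 s6=0 s8=1 s3=0
t8.Δ2 s2=1 s7=1 s4=0 clk=1 s5=1 s0=0 s6=1 s8=1 s3=1
t8.Δ3 s2=1 s7=1 s4=0 clk=1 s5=1 s0=1 s6=1 s8=1 s3=1
t9.Δ0 s2=1 s7=1 s4=0 clk=1 s5=1 s0=1 s6=1 s8=1 s3=1
t9.Δ1 s2=1 s7=1 s4=0 clk=0 s5=1 s0=1 s6=1 s8=1 s3=1
t10.Δ0 s2=1 s7=1 s4=0 clk=0 s5=1 s0=1 s6=1 s8=1 s3=1
t10.Δ1 s2=1 s7=1 s4=0 clk=1 s5=1 s0=1 s6=1 s8=1 s3=1
t10.Δ2 s2=1 s7=1 s4=0 clk=1 s5=1 s0=1 s6=0 s8=1 s3=0
t10.Δ3 s2=1 s7=1 s4=0 clk=1 s5=1 s0=0 s6=0 s8=1 s3=0
t11.Δ0 s2=1 s7=1 s4=0 clk=1 s5=1 s0=0 s6=0 s8=1 s3=0
t11.Δ1 s2=1 s7=1 s4=0 clk=0 s5=1 s0=0 s6=0 s8=1 s3=0
t12.Δ0 s2=1 s7=1 s4=0 clk=0 s5=1 s0=0 s6=0 s8=1 s3=0
t12.Δ1 s2=1 s7=1 s4=0 clk=1 s5=1 s0=0 s6=0 s8=1 s3=0
t12.Δ2 s2=1 s7=1 s4=0 clk=1 s5=1 s0=0 s6=1 s8=1 s3=1
t12.Δ3 s2=1 s7=1 s4=0 clk=1 s5=1 s0=1 s6=1 s8=1 s3=1
t13.Δ0 s2=1 s7=1 s4=0 clk=1 s5=1 s0=1 s6=1 s8=1 s3=1
t13.Δ1 s2=1 s7=1 s4=0 clk=0 s5=1 s0=1 s6=1 s8=1 s3=1
t14.Δ0 s2=1 s7=1 s4=0 clk=0 s5=1 s0=1 s6=1 s8=1 s3=1
t14.Δ1 s2=1 s7=1 s4=0 clk=1 s5=1 s0=1 s6=1 s8=1 s3=1
t14.Δ2 s2=1 s7=1 s4=0 clk=1 s5=1 s0=1 s6=0 s8=1 s3=0
t14.Δ3 s2=1 s7=1 s4=0 clk=1 s5=1 s0=0 s6=0 s8=1 s3=0
t15.Δ0 s2=1 s7=1 s4=0 clk=1 s5=1 s0=0 s6=0 s8=1 s3=0
t15.Δ1 s2=1 s7=1 s4=0 clk=0 s5=1 s0=0 s6=0 s8=1 s3=0

0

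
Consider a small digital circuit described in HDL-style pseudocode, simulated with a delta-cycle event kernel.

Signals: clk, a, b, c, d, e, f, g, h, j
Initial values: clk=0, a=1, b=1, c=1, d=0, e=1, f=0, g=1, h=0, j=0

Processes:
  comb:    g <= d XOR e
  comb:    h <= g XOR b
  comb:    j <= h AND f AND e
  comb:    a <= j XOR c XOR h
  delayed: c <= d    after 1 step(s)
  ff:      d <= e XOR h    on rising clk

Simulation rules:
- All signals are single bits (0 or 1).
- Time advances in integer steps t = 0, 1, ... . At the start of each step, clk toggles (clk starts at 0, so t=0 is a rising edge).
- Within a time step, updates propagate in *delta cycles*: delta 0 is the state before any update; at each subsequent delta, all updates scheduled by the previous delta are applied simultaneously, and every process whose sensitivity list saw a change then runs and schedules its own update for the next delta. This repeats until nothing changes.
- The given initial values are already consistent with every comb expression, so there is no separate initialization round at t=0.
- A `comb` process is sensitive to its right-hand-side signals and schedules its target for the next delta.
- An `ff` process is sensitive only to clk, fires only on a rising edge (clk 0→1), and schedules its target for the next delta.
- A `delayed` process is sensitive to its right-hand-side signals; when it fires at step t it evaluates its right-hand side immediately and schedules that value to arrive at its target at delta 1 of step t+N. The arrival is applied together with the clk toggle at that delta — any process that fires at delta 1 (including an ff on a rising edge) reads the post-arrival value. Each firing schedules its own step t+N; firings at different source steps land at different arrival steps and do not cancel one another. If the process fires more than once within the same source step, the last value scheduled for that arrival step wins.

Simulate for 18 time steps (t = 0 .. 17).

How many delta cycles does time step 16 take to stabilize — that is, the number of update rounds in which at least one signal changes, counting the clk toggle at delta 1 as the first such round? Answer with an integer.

[bits: a,clk,h,g,e,d,j,b,f,c]
t=0: Δ0=1001100101 Δ1=1101100101 Δ2=1101110101 Δ3=1100110101 Δ4=1110110101 Δ5=0110110101 | 5Δ
t=1: Δ0=0110110101 Δ1=0010110101 | 1Δ
t=2: Δ0=0010110101 Δ1=0110110101 Δ2=0110100101 Δ3=0111100101 Δ4=0101100101 Δ5=1101100101 | 5Δ
t=3: Δ0=1101100101 Δ1=1001100100 Δ2=0001100100 | 2Δ
t=4: Δ0=0001100100 Δ1=0101100100 Δ2=0101110100 Δ3=0100110100 Δ4=0110110100 Δ5=1110110100 | 5Δ
t=5: Δ0=1110110100 Δ1=1010110101 Δ2=0010110101 | 2Δ
t=6: Δ0=0010110101 Δ1=0110110101 Δ2=0110100101 Δ3=0111100101 Δ4=0101100101 Δ5=1101100101 | 5Δ
t=7: Δ0=1101100101 Δ1=1001100100 Δ2=0001100100 | 2Δ
t=8: Δ0=0001100100 Δ1=0101100100 Δ2=0101110100 Δ3=0100110100 Δ4=0110110100 Δ5=1110110100 | 5Δ
t=9: Δ0=1110110100 Δ1=1010110101 Δ2=0010110101 | 2Δ
t=10: Δ0=0010110101 Δ1=0110110101 Δ2=0110100101 Δ3=0111100101 Δ4=0101100101 Δ5=1101100101 | 5Δ
t=11: Δ0=1101100101 Δ1=1001100100 Δ2=0001100100 | 2Δ
t=12: Δ0=0001100100 Δ1=0101100100 Δ2=0101110100 Δ3=0100110100 Δ4=0110110100 Δ5=1110110100 | 5Δ
t=13: Δ0=1110110100 Δ1=1010110101 Δ2=0010110101 | 2Δ
t=14: Δ0=0010110101 Δ1=0110110101 Δ2=0110100101 Δ3=0111100101 Δ4=0101100101 Δ5=1101100101 | 5Δ
t=15: Δ0=1101100101 Δ1=1001100100 Δ2=0001100100 | 2Δ
t=16: Δ0=0001100100 Δ1=0101100100 Δ2=0101110100 Δ3=0100110100 Δ4=0110110100 Δ5=1110110100 | 5Δ
t=17: Δ0=1110110100 Δ1=1010110101 Δ2=0010110101 | 2Δ

5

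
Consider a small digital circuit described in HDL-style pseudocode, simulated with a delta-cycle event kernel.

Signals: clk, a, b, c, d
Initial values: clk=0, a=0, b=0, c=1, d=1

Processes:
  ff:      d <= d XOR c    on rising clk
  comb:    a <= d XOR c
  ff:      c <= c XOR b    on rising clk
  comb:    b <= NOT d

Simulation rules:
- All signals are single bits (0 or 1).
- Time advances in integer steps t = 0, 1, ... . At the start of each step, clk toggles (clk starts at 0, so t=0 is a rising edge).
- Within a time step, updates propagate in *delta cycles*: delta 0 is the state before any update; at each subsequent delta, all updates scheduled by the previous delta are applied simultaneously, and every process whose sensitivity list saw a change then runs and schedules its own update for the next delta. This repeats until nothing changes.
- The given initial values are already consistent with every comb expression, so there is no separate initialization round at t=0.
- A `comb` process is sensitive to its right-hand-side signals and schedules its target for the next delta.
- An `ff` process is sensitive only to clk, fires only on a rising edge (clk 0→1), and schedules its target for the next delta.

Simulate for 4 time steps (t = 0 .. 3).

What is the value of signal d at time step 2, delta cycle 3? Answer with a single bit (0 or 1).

t=0 Δ0: d=1 c=1 clk=0 a=0 b=0
  Δ1: clk:0→1
  Δ2: d:1→0
  Δ3: a:0→1, b:0→1
  (3Δ to stable)
t=1 Δ0: d=0 c=1 clk=1 a=1 b=1
  Δ1: clk:1→0
  (1Δ to stable)
t=2 Δ0: d=0 c=1 clk=0 a=1 b=1
  Δ1: clk:0→1
  Δ2: d:0→1, c:1→0
  Δ3: b:1→0
  (3Δ to stable)
t=3 Δ0: d=1 c=0 clk=1 a=1 b=0
  Δ1: clk:1→0
  (1Δ to stable)

1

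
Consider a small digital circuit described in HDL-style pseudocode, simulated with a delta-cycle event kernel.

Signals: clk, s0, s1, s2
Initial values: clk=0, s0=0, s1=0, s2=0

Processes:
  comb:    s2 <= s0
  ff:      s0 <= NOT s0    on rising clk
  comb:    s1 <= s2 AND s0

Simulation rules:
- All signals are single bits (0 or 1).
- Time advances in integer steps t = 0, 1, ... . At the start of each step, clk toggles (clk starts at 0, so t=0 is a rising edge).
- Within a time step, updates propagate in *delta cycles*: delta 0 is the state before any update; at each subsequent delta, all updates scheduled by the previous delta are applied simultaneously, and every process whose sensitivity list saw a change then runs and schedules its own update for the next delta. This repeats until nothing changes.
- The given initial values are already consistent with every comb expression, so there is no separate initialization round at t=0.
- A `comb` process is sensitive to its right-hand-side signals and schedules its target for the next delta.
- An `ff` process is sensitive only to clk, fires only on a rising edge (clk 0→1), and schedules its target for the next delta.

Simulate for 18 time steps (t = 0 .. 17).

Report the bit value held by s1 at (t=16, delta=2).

[bits: clk,s1,s0,s2]
t=0: Δ0=0000 Δ1=1000 Δ2=1010 Δ3=1011 Δ4=1111 | 4Δ
t=1: Δ0=1111 Δ1=0111 | 1Δ
t=2: Δ0=0111 Δ1=1111 Δ2=1101 Δ3=1000 | 3Δ
t=3: Δ0=1000 Δ1=0000 | 1Δ
t=4: Δ0=0000 Δ1=1000 Δ2=1010 Δ3=1011 Δ4=1111 | 4Δ
t=5: Δ0=1111 Δ1=0111 | 1Δ
t=6: Δ0=0111 Δ1=1111 Δ2=1101 Δ3=1000 | 3Δ
t=7: Δ0=1000 Δ1=0000 | 1Δ
t=8: Δ0=0000 Δ1=1000 Δ2=1010 Δ3=1011 Δ4=1111 | 4Δ
t=9: Δ0=1111 Δ1=0111 | 1Δ
t=10: Δ0=0111 Δ1=1111 Δ2=1101 Δ3=1000 | 3Δ
t=11: Δ0=1000 Δ1=0000 | 1Δ
t=12: Δ0=0000 Δ1=1000 Δ2=1010 Δ3=1011 Δ4=1111 | 4Δ
t=13: Δ0=1111 Δ1=0111 | 1Δ
t=14: Δ0=0111 Δ1=1111 Δ2=1101 Δ3=1000 | 3Δ
t=15: Δ0=1000 Δ1=0000 | 1Δ
t=16: Δ0=0000 Δ1=1000 Δ2=1010 Δ3=1011 Δ4=1111 | 4Δ
t=17: Δ0=1111 Δ1=0111 | 1Δ

0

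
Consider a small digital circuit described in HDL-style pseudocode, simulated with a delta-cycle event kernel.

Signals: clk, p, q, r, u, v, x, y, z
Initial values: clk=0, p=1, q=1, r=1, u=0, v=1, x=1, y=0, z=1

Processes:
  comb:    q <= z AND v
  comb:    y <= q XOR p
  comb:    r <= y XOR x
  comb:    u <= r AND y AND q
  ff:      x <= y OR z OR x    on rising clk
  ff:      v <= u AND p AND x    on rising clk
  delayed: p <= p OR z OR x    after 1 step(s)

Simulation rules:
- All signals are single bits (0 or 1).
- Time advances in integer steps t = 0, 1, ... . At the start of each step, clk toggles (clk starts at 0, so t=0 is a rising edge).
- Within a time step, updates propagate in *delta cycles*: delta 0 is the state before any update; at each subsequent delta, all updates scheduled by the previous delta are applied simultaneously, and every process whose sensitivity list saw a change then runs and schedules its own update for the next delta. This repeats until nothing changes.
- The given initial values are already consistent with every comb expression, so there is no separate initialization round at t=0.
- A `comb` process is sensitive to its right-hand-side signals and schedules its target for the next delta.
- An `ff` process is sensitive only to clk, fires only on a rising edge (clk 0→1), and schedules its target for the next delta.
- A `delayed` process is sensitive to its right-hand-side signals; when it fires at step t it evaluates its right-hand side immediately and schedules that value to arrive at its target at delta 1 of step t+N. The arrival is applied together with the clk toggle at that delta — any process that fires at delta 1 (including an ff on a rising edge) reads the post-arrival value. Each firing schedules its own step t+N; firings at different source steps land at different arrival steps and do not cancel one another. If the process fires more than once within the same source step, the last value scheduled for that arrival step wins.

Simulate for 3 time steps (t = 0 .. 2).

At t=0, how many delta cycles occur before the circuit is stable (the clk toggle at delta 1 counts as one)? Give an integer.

t=0 Δ0: r=1 u=0 clk=0 q=1 v=1 y=0 p=1 x=1 z=1
  Δ1: clk:0→1
  Δ2: v:1→0
  Δ3: q:1→0
  Δ4: y:0→1
  Δ5: r:1→0
  (5Δ to stable)
t=1 Δ0: r=0 u=0 clk=1 q=0 v=0 y=1 p=1 x=1 z=1
  Δ1: clk:1→0
  (1Δ to stable)
t=2 Δ0: r=0 u=0 clk=0 q=0 v=0 y=1 p=1 x=1 z=1
  Δ1: clk:0→1
  (1Δ to stable)

5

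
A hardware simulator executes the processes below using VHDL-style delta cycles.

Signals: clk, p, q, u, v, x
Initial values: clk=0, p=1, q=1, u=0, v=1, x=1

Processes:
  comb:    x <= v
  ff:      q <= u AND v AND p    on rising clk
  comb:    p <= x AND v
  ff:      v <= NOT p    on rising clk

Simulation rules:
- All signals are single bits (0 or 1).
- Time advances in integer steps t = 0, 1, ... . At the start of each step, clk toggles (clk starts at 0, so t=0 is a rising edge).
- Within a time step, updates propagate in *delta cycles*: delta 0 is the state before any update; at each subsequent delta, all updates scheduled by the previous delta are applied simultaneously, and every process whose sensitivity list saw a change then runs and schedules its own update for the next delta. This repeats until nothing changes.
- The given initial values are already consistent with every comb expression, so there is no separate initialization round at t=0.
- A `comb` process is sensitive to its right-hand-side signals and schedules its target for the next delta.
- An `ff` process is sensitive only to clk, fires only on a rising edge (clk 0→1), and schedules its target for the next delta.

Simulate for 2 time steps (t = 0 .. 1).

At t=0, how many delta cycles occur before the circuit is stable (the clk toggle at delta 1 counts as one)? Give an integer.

3

t=0 Δ0: clk=0 v=1 q=1 u=0 x=1 p=1
  Δ1: clk:0→1
  Δ2: v:1→0, q:1→0
  Δ3: x:1→0, p:1→0
  (3Δ to stable)
t=1 Δ0: clk=1 v=0 q=0 u=0 x=0 p=0
  Δ1: clk:1→0
  (1Δ to stable)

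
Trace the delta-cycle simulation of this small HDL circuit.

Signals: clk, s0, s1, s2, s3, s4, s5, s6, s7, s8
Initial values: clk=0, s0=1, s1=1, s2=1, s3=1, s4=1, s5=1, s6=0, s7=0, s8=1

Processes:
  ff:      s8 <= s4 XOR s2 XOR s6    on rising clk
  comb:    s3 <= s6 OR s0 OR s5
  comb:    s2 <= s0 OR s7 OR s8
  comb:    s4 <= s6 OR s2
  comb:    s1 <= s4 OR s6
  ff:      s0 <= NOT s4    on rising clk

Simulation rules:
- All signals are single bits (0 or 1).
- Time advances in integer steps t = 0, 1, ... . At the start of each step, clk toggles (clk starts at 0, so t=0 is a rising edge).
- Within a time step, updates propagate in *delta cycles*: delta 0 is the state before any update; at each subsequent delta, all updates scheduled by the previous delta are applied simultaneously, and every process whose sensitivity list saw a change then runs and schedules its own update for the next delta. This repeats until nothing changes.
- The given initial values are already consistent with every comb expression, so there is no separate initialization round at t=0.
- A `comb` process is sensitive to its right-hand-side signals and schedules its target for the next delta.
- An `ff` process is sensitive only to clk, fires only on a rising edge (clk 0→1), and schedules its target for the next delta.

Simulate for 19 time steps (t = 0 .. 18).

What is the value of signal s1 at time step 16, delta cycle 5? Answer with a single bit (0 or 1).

t=0 Δ0: s4=1 s6=0 clk=0 s7=0 s1=1 s0=1 s2=1 s5=1 s8=1 s3=1
  Δ1: clk:0→1
  Δ2: s0:1→0, s8:1→0
  Δ3: s2:1→0
  Δ4: s4:1→0
  Δ5: s1:1→0
  (5Δ to stable)
t=1 Δ0: s4=0 s6=0 clk=1 s7=0 s1=0 s0=0 s2=0 s5=1 s8=0 s3=1
  Δ1: clk:1→0
  (1Δ to stable)
t=2 Δ0: s4=0 s6=0 clk=0 s7=0 s1=0 s0=0 s2=0 s5=1 s8=0 s3=1
  Δ1: clk:0→1
  Δ2: s0:0→1
  Δ3: s2:0→1
  Δ4: s4:0→1
  Δ5: s1:0→1
  (5Δ to stable)
t=3 Δ0: s4=1 s6=0 clk=1 s7=0 s1=1 s0=1 s2=1 s5=1 s8=0 s3=1
  Δ1: clk:1→0
  (1Δ to stable)
t=4 Δ0: s4=1 s6=0 clk=0 s7=0 s1=1 s0=1 s2=1 s5=1 s8=0 s3=1
  Δ1: clk:0→1
  Δ2: s0:1→0
  Δ3: s2:1→0
  Δ4: s4:1→0
  Δ5: s1:1→0
  (5Δ to stable)
t=5 Δ0: s4=0 s6=0 clk=1 s7=0 s1=0 s0=0 s2=0 s5=1 s8=0 s3=1
  Δ1: clk:1→0
  (1Δ to stable)
t=6 Δ0: s4=0 s6=0 clk=0 s7=0 s1=0 s0=0 s2=0 s5=1 s8=0 s3=1
  Δ1: clk:0→1
  Δ2: s0:0→1
  Δ3: s2:0→1
  Δ4: s4:0→1
  Δ5: s1:0→1
  (5Δ to stable)
t=7 Δ0: s4=1 s6=0 clk=1 s7=0 s1=1 s0=1 s2=1 s5=1 s8=0 s3=1
  Δ1: clk:1→0
  (1Δ to stable)
t=8 Δ0: s4=1 s6=0 clk=0 s7=0 s1=1 s0=1 s2=1 s5=1 s8=0 s3=1
  Δ1: clk:0→1
  Δ2: s0:1→0
  Δ3: s2:1→0
  Δ4: s4:1→0
  Δ5: s1:1→0
  (5Δ to stable)
t=9 Δ0: s4=0 s6=0 clk=1 s7=0 s1=0 s0=0 s2=0 s5=1 s8=0 s3=1
  Δ1: clk:1→0
  (1Δ to stable)
t=10 Δ0: s4=0 s6=0 clk=0 s7=0 s1=0 s0=0 s2=0 s5=1 s8=0 s3=1
  Δ1: clk:0→1
  Δ2: s0:0→1
  Δ3: s2:0→1
  Δ4: s4:0→1
  Δ5: s1:0→1
  (5Δ to stable)
t=11 Δ0: s4=1 s6=0 clk=1 s7=0 s1=1 s0=1 s2=1 s5=1 s8=0 s3=1
  Δ1: clk:1→0
  (1Δ to stable)
t=12 Δ0: s4=1 s6=0 clk=0 s7=0 s1=1 s0=1 s2=1 s5=1 s8=0 s3=1
  Δ1: clk:0→1
  Δ2: s0:1→0
  Δ3: s2:1→0
  Δ4: s4:1→0
  Δ5: s1:1→0
  (5Δ to stable)
t=13 Δ0: s4=0 s6=0 clk=1 s7=0 s1=0 s0=0 s2=0 s5=1 s8=0 s3=1
  Δ1: clk:1→0
  (1Δ to stable)
t=14 Δ0: s4=0 s6=0 clk=0 s7=0 s1=0 s0=0 s2=0 s5=1 s8=0 s3=1
  Δ1: clk:0→1
  Δ2: s0:0→1
  Δ3: s2:0→1
  Δ4: s4:0→1
  Δ5: s1:0→1
  (5Δ to stable)
t=15 Δ0: s4=1 s6=0 clk=1 s7=0 s1=1 s0=1 s2=1 s5=1 s8=0 s3=1
  Δ1: clk:1→0
  (1Δ to stable)
t=16 Δ0: s4=1 s6=0 clk=0 s7=0 s1=1 s0=1 s2=1 s5=1 s8=0 s3=1
  Δ1: clk:0→1
  Δ2: s0:1→0
  Δ3: s2:1→0
  Δ4: s4:1→0
  Δ5: s1:1→0
  (5Δ to stable)
t=17 Δ0: s4=0 s6=0 clk=1 s7=0 s1=0 s0=0 s2=0 s5=1 s8=0 s3=1
  Δ1: clk:1→0
  (1Δ to stable)
t=18 Δ0: s4=0 s6=0 clk=0 s7=0 s1=0 s0=0 s2=0 s5=1 s8=0 s3=1
  Δ1: clk:0→1
  Δ2: s0:0→1
  Δ3: s2:0→1
  Δ4: s4:0→1
  Δ5: s1:0→1
  (5Δ to stable)

0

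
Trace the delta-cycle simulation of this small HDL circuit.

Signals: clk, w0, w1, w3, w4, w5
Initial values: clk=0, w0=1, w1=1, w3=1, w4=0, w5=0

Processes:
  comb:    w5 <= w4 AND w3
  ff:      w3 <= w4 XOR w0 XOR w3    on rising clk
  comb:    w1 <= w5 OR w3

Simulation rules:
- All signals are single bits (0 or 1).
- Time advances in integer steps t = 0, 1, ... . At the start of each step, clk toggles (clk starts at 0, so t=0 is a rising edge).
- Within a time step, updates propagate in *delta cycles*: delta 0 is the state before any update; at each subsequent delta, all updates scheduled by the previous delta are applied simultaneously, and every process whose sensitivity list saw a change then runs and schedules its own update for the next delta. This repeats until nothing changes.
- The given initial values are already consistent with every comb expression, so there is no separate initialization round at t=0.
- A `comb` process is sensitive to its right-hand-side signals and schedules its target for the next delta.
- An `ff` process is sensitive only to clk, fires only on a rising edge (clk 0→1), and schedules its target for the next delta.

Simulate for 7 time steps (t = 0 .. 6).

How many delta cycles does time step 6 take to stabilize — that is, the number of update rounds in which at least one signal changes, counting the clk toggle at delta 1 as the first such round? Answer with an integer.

[bits: w0,w4,w1,clk,w3,w5]
t=0: Δ0=101010 Δ1=101110 Δ2=101100 Δ3=100100 | 3Δ
t=1: Δ0=100100 Δ1=100000 | 1Δ
t=2: Δ0=100000 Δ1=100100 Δ2=100110 Δ3=101110 | 3Δ
t=3: Δ0=101110 Δ1=101010 | 1Δ
t=4: Δ0=101010 Δ1=101110 Δ2=101100 Δ3=100100 | 3Δ
t=5: Δ0=100100 Δ1=100000 | 1Δ
t=6: Δ0=100000 Δ1=100100 Δ2=100110 Δ3=101110 | 3Δ

3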